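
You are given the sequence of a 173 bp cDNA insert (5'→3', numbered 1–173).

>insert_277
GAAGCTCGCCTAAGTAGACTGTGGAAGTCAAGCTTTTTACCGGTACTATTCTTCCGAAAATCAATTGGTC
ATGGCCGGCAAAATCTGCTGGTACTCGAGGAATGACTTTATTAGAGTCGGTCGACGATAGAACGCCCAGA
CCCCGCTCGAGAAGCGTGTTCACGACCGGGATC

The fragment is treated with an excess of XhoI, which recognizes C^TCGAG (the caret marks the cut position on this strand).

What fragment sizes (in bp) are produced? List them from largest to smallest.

94, 52, 27 bp

XhoI sites (CTCGAG) start at positions 94, 146.
XhoI cuts after the first base of each site, so after positions 94, 146.
Linear molecule, 2 cuts → 3 fragments:
  1–94 → 94 bp
  95–146 → 52 bp
  147–173 → 27 bp
Sorted largest to smallest: 94, 52, 27 bp.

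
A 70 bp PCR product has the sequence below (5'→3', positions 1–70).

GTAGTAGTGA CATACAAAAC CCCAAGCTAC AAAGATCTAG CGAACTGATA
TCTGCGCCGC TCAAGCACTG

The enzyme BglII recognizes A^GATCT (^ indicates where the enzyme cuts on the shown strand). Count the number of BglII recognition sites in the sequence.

AGATCT occurs starting at position 33.
BglII cuts at 1 site.

1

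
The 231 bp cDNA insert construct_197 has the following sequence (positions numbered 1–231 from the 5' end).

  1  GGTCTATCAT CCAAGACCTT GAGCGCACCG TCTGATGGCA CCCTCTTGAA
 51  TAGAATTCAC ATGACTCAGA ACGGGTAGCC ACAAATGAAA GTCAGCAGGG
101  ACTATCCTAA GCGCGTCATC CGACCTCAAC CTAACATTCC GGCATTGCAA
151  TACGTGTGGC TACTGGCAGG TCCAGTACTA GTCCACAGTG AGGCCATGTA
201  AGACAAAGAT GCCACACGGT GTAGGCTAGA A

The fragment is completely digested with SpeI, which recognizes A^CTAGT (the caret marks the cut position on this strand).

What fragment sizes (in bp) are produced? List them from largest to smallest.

The SpeI site (ACTAGT) starts at position 177.
SpeI cuts after the first base of each site, so after position 177.
Linear molecule, 1 cut → 2 fragments:
  1–177 → 177 bp
  178–231 → 54 bp
Sorted largest to smallest: 177, 54 bp.

177, 54 bp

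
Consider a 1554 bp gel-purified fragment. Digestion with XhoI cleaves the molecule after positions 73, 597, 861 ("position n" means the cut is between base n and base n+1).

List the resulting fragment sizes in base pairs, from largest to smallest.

693, 524, 264, 73 bp

Linear molecule, 3 cuts → 4 fragments:
  73 − 0 = 73 bp
  597 − 73 = 524 bp
  861 − 597 = 264 bp
  1554 − 861 = 693 bp
Sorted largest to smallest: 693, 524, 264, 73 bp.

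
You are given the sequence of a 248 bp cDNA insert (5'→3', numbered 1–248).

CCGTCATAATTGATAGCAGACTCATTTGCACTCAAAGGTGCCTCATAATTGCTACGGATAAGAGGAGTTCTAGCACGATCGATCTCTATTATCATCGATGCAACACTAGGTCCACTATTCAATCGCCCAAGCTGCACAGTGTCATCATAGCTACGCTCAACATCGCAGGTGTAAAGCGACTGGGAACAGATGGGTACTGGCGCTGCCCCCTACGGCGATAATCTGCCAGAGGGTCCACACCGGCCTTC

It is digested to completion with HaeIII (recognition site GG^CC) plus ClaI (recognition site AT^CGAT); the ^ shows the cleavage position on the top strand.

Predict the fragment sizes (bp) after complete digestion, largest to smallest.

148, 79, 16, 5 bp

The HaeIII site (GGCC) starts at position 242.
HaeIII cuts after base 2 of each site, so after position 243.
ClaI sites (ATCGAT) start at positions 78, 94.
ClaI cuts after base 2 of each site, so after positions 79, 95.
Combined cut positions: 79, 95, 243.
Linear molecule, 3 cuts → 4 fragments:
  1–79 → 79 bp
  80–95 → 16 bp
  96–243 → 148 bp
  244–248 → 5 bp
Sorted largest to smallest: 148, 79, 16, 5 bp.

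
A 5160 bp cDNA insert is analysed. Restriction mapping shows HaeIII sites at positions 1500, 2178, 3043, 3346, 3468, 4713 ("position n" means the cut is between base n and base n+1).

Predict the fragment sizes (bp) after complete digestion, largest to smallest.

1500, 1245, 865, 678, 447, 303, 122 bp

Linear molecule, 6 cuts → 7 fragments:
  1500 − 0 = 1500 bp
  2178 − 1500 = 678 bp
  3043 − 2178 = 865 bp
  3346 − 3043 = 303 bp
  3468 − 3346 = 122 bp
  4713 − 3468 = 1245 bp
  5160 − 4713 = 447 bp
Sorted largest to smallest: 1500, 1245, 865, 678, 447, 303, 122 bp.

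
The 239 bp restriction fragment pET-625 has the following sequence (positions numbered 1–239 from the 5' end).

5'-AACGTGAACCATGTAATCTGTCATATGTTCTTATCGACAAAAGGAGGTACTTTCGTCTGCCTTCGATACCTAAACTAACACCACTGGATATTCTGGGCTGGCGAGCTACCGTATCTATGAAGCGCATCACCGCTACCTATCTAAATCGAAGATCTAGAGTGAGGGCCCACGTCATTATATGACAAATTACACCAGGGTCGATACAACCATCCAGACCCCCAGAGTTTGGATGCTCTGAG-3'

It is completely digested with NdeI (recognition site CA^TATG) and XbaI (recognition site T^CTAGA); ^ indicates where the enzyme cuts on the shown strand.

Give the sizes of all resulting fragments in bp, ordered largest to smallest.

130, 86, 23 bp

The NdeI site (CATATG) starts at position 22.
NdeI cuts after base 2 of each site, so after position 23.
The XbaI site (TCTAGA) starts at position 153.
XbaI cuts after the first base of each site, so after position 153.
Combined cut positions: 23, 153.
Linear molecule, 2 cuts → 3 fragments:
  1–23 → 23 bp
  24–153 → 130 bp
  154–239 → 86 bp
Sorted largest to smallest: 130, 86, 23 bp.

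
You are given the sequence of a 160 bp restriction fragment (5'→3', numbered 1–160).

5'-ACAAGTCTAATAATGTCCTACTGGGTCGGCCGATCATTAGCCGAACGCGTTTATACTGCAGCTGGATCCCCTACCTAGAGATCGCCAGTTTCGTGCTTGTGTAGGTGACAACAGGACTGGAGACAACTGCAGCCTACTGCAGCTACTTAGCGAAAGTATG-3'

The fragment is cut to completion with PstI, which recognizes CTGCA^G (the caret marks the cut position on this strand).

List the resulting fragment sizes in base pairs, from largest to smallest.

PstI sites (CTGCAG) start at positions 56, 127, 137.
PstI cuts after base 5 of each site (before the last base), so after positions 60, 131, 141.
Linear molecule, 3 cuts → 4 fragments:
  1–60 → 60 bp
  61–131 → 71 bp
  132–141 → 10 bp
  142–160 → 19 bp
Sorted largest to smallest: 71, 60, 19, 10 bp.

71, 60, 19, 10 bp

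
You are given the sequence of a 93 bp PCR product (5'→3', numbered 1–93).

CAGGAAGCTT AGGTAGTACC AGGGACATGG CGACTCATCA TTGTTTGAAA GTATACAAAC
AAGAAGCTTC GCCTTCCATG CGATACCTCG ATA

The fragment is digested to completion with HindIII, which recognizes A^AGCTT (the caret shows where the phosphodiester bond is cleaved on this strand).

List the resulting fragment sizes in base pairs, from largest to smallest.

HindIII sites (AAGCTT) start at positions 5, 64.
HindIII cuts after the first base of each site, so after positions 5, 64.
Linear molecule, 2 cuts → 3 fragments:
  1–5 → 5 bp
  6–64 → 59 bp
  65–93 → 29 bp
Sorted largest to smallest: 59, 29, 5 bp.

59, 29, 5 bp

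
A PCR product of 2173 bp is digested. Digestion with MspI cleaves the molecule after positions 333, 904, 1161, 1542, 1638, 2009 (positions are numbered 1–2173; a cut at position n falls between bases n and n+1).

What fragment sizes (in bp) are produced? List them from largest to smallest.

Linear molecule, 6 cuts → 7 fragments:
  333 − 0 = 333 bp
  904 − 333 = 571 bp
  1161 − 904 = 257 bp
  1542 − 1161 = 381 bp
  1638 − 1542 = 96 bp
  2009 − 1638 = 371 bp
  2173 − 2009 = 164 bp
Sorted largest to smallest: 571, 381, 371, 333, 257, 164, 96 bp.

571, 381, 371, 333, 257, 164, 96 bp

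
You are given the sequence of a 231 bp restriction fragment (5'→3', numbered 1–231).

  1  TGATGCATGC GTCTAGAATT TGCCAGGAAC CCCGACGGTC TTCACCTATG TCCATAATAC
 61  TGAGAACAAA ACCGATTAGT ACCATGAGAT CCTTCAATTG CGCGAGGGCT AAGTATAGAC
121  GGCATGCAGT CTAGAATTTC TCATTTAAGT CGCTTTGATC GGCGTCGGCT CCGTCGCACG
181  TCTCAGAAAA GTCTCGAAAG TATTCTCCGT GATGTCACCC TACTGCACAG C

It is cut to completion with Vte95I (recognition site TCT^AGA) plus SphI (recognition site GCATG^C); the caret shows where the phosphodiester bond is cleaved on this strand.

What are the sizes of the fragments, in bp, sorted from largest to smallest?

112, 99, 9, 6, 5 bp

Vte95I sites (TCTAGA) start at positions 12, 130.
Vte95I cuts after base 3 of each site, so after positions 14, 132.
SphI sites (GCATGC) start at positions 5, 122.
SphI cuts after base 5 of each site (before the last base), so after positions 9, 126.
Combined cut positions: 9, 14, 126, 132.
Linear molecule, 4 cuts → 5 fragments:
  1–9 → 9 bp
  10–14 → 5 bp
  15–126 → 112 bp
  127–132 → 6 bp
  133–231 → 99 bp
Sorted largest to smallest: 112, 99, 9, 6, 5 bp.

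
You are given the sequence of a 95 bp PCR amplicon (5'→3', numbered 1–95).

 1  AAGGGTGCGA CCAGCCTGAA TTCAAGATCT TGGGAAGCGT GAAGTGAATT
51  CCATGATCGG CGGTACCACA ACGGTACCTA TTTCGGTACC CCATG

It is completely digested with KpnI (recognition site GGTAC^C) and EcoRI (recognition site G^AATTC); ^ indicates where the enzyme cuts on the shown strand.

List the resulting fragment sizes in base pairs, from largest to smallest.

28, 20, 18, 12, 11, 6 bp

KpnI sites (GGTACC) start at positions 62, 73, 85.
KpnI cuts after base 5 of each site (before the last base), so after positions 66, 77, 89.
EcoRI sites (GAATTC) start at positions 18, 46.
EcoRI cuts after the first base of each site, so after positions 18, 46.
Combined cut positions: 18, 46, 66, 77, 89.
Linear molecule, 5 cuts → 6 fragments:
  1–18 → 18 bp
  19–46 → 28 bp
  47–66 → 20 bp
  67–77 → 11 bp
  78–89 → 12 bp
  90–95 → 6 bp
Sorted largest to smallest: 28, 20, 18, 12, 11, 6 bp.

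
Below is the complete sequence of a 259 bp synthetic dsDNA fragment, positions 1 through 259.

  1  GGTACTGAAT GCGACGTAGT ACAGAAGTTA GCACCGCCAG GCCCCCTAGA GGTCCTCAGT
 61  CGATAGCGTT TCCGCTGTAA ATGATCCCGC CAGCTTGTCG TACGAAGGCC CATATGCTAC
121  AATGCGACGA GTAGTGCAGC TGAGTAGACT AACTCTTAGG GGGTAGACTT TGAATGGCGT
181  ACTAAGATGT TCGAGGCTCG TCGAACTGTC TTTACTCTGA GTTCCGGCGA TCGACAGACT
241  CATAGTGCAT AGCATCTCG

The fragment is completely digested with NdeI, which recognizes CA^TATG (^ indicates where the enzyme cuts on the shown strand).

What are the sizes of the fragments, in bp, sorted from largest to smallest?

The NdeI site (CATATG) starts at position 111.
NdeI cuts after base 2 of each site, so after position 112.
Linear molecule, 1 cut → 2 fragments:
  1–112 → 112 bp
  113–259 → 147 bp
Sorted largest to smallest: 147, 112 bp.

147, 112 bp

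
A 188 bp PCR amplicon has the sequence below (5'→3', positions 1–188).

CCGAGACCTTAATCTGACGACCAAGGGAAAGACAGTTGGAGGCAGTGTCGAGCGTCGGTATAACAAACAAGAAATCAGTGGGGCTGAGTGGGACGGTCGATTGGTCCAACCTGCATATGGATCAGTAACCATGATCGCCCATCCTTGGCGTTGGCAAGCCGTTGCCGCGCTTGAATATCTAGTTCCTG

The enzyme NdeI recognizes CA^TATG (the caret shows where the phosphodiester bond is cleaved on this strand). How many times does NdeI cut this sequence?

1

CATATG occurs starting at position 114.
NdeI cuts at 1 site.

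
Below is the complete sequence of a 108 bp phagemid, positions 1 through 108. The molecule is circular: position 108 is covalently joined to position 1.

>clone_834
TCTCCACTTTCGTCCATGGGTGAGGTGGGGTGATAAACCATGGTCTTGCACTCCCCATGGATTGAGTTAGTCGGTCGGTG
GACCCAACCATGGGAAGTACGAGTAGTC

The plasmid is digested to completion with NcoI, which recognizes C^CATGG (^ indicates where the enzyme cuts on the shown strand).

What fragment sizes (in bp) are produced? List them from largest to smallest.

34, 33, 24, 17 bp

NcoI sites (CCATGG) start at positions 14, 38, 55, 88.
NcoI cuts after the first base of each site, so after positions 14, 38, 55, 88.
Circular molecule, 4 cuts → 4 fragments:
  15–38 → 24 bp
  39–55 → 17 bp
  56–88 → 33 bp
  89–108 then 1–14 → 20 + 14 = 34 bp
Sorted largest to smallest: 34, 33, 24, 17 bp.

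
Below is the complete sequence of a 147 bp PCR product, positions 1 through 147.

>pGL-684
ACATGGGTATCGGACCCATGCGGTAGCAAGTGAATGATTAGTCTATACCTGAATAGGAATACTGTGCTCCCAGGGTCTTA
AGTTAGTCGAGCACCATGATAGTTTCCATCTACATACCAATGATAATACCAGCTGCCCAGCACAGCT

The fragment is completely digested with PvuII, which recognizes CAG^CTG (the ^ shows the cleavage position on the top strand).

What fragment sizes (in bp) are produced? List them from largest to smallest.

The PvuII site (CAGCTG) starts at position 130.
PvuII cuts after base 3 of each site, so after position 132.
Linear molecule, 1 cut → 2 fragments:
  1–132 → 132 bp
  133–147 → 15 bp
Sorted largest to smallest: 132, 15 bp.

132, 15 bp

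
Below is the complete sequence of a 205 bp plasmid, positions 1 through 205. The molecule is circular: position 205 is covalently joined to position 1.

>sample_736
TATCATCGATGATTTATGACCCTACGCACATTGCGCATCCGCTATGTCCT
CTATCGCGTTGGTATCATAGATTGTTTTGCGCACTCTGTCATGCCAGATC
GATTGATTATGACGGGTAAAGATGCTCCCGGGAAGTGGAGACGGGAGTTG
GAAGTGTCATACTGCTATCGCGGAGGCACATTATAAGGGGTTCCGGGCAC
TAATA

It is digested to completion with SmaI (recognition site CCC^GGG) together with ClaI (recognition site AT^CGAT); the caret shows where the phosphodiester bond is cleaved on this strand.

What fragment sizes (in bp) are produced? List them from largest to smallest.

93, 82, 30 bp

The SmaI site (CCCGGG) starts at position 127.
SmaI cuts after base 3 of each site, so after position 129.
ClaI sites (ATCGAT) start at positions 5, 98.
ClaI cuts after base 2 of each site, so after positions 6, 99.
Combined cut positions: 6, 99, 129.
Circular molecule, 3 cuts → 3 fragments:
  7–99 → 93 bp
  100–129 → 30 bp
  130–205 then 1–6 → 76 + 6 = 82 bp
Sorted largest to smallest: 93, 82, 30 bp.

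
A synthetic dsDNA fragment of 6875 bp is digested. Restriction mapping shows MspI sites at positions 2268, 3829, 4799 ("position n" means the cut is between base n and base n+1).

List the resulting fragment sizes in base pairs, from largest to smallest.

Linear molecule, 3 cuts → 4 fragments:
  2268 − 0 = 2268 bp
  3829 − 2268 = 1561 bp
  4799 − 3829 = 970 bp
  6875 − 4799 = 2076 bp
Sorted largest to smallest: 2268, 2076, 1561, 970 bp.

2268, 2076, 1561, 970 bp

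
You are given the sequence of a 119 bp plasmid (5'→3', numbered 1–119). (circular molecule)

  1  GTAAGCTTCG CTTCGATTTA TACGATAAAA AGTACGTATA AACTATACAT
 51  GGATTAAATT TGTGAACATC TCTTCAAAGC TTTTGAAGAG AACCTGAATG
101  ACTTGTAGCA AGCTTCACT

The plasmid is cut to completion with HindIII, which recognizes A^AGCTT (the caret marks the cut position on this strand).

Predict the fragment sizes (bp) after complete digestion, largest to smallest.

HindIII sites (AAGCTT) start at positions 3, 77, 110.
HindIII cuts after the first base of each site, so after positions 3, 77, 110.
Circular molecule, 3 cuts → 3 fragments:
  4–77 → 74 bp
  78–110 → 33 bp
  111–119 then 1–3 → 9 + 3 = 12 bp
Sorted largest to smallest: 74, 33, 12 bp.

74, 33, 12 bp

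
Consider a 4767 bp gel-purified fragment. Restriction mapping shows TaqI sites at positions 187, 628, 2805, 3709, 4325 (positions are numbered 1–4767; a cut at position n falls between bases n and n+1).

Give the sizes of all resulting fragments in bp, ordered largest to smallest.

2177, 904, 616, 442, 441, 187 bp

Linear molecule, 5 cuts → 6 fragments:
  187 − 0 = 187 bp
  628 − 187 = 441 bp
  2805 − 628 = 2177 bp
  3709 − 2805 = 904 bp
  4325 − 3709 = 616 bp
  4767 − 4325 = 442 bp
Sorted largest to smallest: 2177, 904, 616, 442, 441, 187 bp.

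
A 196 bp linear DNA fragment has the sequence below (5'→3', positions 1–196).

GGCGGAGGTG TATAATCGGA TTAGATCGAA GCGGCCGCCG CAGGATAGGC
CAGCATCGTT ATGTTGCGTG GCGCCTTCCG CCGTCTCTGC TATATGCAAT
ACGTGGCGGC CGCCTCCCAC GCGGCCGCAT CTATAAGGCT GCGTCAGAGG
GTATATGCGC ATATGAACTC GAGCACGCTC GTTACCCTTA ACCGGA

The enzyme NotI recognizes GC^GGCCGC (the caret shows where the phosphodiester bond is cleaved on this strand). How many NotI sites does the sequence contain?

3

GCGGCCGC occurs starting at positions 31, 106, 121.
NotI cuts at 3 sites.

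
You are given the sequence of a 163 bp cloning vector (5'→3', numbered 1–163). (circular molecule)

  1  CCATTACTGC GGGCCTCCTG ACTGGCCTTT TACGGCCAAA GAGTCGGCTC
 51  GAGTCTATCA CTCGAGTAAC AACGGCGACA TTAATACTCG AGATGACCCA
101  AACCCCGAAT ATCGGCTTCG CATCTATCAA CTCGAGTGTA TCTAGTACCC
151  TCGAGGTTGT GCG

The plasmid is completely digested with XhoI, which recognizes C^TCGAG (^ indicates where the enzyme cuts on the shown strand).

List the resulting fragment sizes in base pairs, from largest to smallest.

61, 44, 26, 19, 13 bp

XhoI sites (CTCGAG) start at positions 48, 61, 87, 131, 150.
XhoI cuts after the first base of each site, so after positions 48, 61, 87, 131, 150.
Circular molecule, 5 cuts → 5 fragments:
  49–61 → 13 bp
  62–87 → 26 bp
  88–131 → 44 bp
  132–150 → 19 bp
  151–163 then 1–48 → 13 + 48 = 61 bp
Sorted largest to smallest: 61, 44, 26, 19, 13 bp.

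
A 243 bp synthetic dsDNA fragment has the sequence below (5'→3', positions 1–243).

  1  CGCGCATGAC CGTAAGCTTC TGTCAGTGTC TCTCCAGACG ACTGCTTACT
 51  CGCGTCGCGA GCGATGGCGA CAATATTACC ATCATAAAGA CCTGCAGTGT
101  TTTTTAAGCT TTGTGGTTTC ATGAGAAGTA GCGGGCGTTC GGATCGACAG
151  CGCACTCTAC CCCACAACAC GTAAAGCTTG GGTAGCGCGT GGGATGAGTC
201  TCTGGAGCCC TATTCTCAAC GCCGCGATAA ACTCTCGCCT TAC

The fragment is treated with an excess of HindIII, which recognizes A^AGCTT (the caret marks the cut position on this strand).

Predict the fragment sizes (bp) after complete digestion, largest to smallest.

HindIII sites (AAGCTT) start at positions 14, 106, 174.
HindIII cuts after the first base of each site, so after positions 14, 106, 174.
Linear molecule, 3 cuts → 4 fragments:
  1–14 → 14 bp
  15–106 → 92 bp
  107–174 → 68 bp
  175–243 → 69 bp
Sorted largest to smallest: 92, 69, 68, 14 bp.

92, 69, 68, 14 bp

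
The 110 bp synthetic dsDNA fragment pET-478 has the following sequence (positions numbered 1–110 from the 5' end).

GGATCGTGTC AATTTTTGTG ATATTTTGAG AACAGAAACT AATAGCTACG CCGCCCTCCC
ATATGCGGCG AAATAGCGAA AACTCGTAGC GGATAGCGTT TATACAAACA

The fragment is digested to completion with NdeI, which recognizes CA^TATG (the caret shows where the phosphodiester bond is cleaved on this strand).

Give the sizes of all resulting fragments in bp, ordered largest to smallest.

The NdeI site (CATATG) starts at position 60.
NdeI cuts after base 2 of each site, so after position 61.
Linear molecule, 1 cut → 2 fragments:
  1–61 → 61 bp
  62–110 → 49 bp
Sorted largest to smallest: 61, 49 bp.

61, 49 bp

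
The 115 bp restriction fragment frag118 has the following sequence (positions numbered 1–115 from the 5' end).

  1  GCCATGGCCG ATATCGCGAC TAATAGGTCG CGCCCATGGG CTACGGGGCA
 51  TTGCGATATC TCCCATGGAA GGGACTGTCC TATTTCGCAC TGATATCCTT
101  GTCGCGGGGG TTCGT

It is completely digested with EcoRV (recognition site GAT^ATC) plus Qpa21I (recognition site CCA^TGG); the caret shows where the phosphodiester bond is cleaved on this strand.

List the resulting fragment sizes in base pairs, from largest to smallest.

EcoRV sites (GATATC) start at positions 10, 55, 92.
EcoRV cuts after base 3 of each site, so after positions 12, 57, 94.
Qpa21I sites (CCATGG) start at positions 2, 34, 63.
Qpa21I cuts after base 3 of each site, so after positions 4, 36, 65.
Combined cut positions: 4, 12, 36, 57, 65, 94.
Linear molecule, 6 cuts → 7 fragments:
  1–4 → 4 bp
  5–12 → 8 bp
  13–36 → 24 bp
  37–57 → 21 bp
  58–65 → 8 bp
  66–94 → 29 bp
  95–115 → 21 bp
Sorted largest to smallest: 29, 24, 21, 21, 8, 8, 4 bp.

29, 24, 21, 21, 8, 8, 4 bp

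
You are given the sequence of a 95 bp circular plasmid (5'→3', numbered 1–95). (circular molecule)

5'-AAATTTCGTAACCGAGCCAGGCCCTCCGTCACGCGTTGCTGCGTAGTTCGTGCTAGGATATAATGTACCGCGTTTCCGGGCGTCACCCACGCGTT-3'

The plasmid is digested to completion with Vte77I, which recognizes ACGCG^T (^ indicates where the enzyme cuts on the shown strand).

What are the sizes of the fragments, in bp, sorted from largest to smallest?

58, 37 bp

Vte77I sites (ACGCGT) start at positions 31, 89.
Vte77I cuts after base 5 of each site (before the last base), so after positions 35, 93.
Circular molecule, 2 cuts → 2 fragments:
  36–93 → 58 bp
  94–95 then 1–35 → 2 + 35 = 37 bp
Sorted largest to smallest: 58, 37 bp.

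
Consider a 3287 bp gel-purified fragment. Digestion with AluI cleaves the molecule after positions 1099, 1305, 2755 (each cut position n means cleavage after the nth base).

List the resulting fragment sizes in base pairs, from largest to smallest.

Linear molecule, 3 cuts → 4 fragments:
  1099 − 0 = 1099 bp
  1305 − 1099 = 206 bp
  2755 − 1305 = 1450 bp
  3287 − 2755 = 532 bp
Sorted largest to smallest: 1450, 1099, 532, 206 bp.

1450, 1099, 532, 206 bp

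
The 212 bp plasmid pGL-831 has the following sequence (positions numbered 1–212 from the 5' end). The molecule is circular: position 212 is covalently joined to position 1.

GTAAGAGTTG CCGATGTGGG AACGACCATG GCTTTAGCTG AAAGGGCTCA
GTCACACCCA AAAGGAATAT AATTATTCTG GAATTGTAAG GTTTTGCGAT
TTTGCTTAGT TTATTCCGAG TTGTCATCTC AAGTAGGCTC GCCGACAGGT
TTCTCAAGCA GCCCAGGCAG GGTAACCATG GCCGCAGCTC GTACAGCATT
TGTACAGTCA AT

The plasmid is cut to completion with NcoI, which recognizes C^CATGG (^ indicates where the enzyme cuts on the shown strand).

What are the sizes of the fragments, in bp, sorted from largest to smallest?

NcoI sites (CCATGG) start at positions 26, 176.
NcoI cuts after the first base of each site, so after positions 26, 176.
Circular molecule, 2 cuts → 2 fragments:
  27–176 → 150 bp
  177–212 then 1–26 → 36 + 26 = 62 bp
Sorted largest to smallest: 150, 62 bp.

150, 62 bp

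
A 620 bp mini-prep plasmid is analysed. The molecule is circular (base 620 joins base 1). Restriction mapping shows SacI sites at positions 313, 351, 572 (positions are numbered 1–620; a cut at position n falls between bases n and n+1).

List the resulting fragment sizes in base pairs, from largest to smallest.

361, 221, 38 bp

Circular molecule, 3 cuts → 3 fragments:
  351 − 313 = 38 bp
  572 − 351 = 221 bp
  wrap: 620 − 572 + 313 = 361 bp
Sorted largest to smallest: 361, 221, 38 bp.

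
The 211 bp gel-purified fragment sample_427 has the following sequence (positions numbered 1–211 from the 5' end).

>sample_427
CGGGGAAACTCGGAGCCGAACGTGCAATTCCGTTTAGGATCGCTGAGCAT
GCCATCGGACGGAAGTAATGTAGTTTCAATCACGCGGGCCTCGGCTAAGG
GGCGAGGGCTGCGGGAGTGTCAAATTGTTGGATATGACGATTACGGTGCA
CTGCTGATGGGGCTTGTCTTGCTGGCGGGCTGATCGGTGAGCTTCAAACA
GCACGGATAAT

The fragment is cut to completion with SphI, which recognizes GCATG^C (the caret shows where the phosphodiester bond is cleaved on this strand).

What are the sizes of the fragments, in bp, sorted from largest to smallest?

160, 51 bp

The SphI site (GCATGC) starts at position 47.
SphI cuts after base 5 of each site (before the last base), so after position 51.
Linear molecule, 1 cut → 2 fragments:
  1–51 → 51 bp
  52–211 → 160 bp
Sorted largest to smallest: 160, 51 bp.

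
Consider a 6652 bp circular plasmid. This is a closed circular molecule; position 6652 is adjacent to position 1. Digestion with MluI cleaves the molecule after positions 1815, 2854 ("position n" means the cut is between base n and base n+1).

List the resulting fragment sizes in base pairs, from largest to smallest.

Circular molecule, 2 cuts → 2 fragments:
  2854 − 1815 = 1039 bp
  wrap: 6652 − 2854 + 1815 = 5613 bp
Sorted largest to smallest: 5613, 1039 bp.

5613, 1039 bp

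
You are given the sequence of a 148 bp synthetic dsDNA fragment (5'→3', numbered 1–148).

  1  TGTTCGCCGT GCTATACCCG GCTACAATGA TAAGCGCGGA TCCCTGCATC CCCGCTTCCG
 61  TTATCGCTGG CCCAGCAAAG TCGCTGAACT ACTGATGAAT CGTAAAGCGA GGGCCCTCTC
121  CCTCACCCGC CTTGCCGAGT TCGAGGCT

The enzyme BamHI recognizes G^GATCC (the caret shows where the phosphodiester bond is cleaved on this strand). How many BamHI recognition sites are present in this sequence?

GGATCC occurs starting at position 38.
BamHI cuts at 1 site.

1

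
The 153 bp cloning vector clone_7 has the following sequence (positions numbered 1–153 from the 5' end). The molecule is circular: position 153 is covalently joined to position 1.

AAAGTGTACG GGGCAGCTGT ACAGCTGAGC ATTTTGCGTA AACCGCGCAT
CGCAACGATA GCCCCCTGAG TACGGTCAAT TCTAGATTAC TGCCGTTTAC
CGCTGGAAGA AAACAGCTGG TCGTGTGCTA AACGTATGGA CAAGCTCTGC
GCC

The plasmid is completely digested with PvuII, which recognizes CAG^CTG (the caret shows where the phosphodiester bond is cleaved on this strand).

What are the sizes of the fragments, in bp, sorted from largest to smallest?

PvuII sites (CAGCTG) start at positions 14, 22, 114.
PvuII cuts after base 3 of each site, so after positions 16, 24, 116.
Circular molecule, 3 cuts → 3 fragments:
  17–24 → 8 bp
  25–116 → 92 bp
  117–153 then 1–16 → 37 + 16 = 53 bp
Sorted largest to smallest: 92, 53, 8 bp.

92, 53, 8 bp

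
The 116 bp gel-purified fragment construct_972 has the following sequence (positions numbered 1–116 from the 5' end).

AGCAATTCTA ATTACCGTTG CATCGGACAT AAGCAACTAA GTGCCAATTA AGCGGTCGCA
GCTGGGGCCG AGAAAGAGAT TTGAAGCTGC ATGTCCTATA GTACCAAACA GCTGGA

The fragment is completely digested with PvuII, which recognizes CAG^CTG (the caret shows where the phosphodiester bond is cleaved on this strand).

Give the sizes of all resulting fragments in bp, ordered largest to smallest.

61, 50, 5 bp

PvuII sites (CAGCTG) start at positions 59, 109.
PvuII cuts after base 3 of each site, so after positions 61, 111.
Linear molecule, 2 cuts → 3 fragments:
  1–61 → 61 bp
  62–111 → 50 bp
  112–116 → 5 bp
Sorted largest to smallest: 61, 50, 5 bp.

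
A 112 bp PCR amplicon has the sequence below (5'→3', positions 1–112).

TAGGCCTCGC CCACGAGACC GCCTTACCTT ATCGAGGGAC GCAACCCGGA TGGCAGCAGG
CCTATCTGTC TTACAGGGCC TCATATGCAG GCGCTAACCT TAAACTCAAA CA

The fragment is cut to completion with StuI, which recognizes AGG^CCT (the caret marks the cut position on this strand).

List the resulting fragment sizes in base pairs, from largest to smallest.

StuI sites (AGGCCT) start at positions 2, 58.
StuI cuts after base 3 of each site, so after positions 4, 60.
Linear molecule, 2 cuts → 3 fragments:
  1–4 → 4 bp
  5–60 → 56 bp
  61–112 → 52 bp
Sorted largest to smallest: 56, 52, 4 bp.

56, 52, 4 bp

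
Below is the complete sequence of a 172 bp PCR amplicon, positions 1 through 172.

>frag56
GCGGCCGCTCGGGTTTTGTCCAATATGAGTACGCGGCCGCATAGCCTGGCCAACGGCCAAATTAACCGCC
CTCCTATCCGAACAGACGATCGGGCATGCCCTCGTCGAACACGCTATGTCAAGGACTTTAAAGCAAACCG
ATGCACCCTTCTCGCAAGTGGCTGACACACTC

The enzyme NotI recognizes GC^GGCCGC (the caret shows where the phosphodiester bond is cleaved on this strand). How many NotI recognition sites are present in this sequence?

2

GCGGCCGC occurs starting at positions 1, 33.
NotI cuts at 2 sites.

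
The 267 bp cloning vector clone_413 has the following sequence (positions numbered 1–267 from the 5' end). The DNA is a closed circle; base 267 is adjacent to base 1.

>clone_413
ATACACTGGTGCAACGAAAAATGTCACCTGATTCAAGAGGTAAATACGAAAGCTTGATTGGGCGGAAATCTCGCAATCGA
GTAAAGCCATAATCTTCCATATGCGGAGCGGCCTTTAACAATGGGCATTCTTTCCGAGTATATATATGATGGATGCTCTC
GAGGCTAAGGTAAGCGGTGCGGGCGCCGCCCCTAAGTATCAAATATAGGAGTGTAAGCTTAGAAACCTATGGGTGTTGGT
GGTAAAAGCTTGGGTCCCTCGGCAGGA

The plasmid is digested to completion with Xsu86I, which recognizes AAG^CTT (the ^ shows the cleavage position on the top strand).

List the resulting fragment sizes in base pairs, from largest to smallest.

165, 71, 31 bp

Xsu86I sites (AAGCTT) start at positions 50, 215, 246.
Xsu86I cuts after base 3 of each site, so after positions 52, 217, 248.
Circular molecule, 3 cuts → 3 fragments:
  53–217 → 165 bp
  218–248 → 31 bp
  249–267 then 1–52 → 19 + 52 = 71 bp
Sorted largest to smallest: 165, 71, 31 bp.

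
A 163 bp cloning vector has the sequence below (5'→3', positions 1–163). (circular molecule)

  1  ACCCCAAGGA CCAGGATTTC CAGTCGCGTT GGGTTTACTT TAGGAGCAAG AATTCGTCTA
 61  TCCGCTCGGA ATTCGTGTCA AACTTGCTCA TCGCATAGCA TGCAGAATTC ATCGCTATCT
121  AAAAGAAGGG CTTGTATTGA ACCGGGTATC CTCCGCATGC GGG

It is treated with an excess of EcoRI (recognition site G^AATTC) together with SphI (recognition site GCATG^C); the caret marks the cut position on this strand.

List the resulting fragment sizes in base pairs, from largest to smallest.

54, 54, 33, 19, 3 bp

EcoRI sites (GAATTC) start at positions 50, 69, 105.
EcoRI cuts after the first base of each site, so after positions 50, 69, 105.
SphI sites (GCATGC) start at positions 98, 155.
SphI cuts after base 5 of each site (before the last base), so after positions 102, 159.
Combined cut positions: 50, 69, 102, 105, 159.
Circular molecule, 5 cuts → 5 fragments:
  51–69 → 19 bp
  70–102 → 33 bp
  103–105 → 3 bp
  106–159 → 54 bp
  160–163 then 1–50 → 4 + 50 = 54 bp
Sorted largest to smallest: 54, 54, 33, 19, 3 bp.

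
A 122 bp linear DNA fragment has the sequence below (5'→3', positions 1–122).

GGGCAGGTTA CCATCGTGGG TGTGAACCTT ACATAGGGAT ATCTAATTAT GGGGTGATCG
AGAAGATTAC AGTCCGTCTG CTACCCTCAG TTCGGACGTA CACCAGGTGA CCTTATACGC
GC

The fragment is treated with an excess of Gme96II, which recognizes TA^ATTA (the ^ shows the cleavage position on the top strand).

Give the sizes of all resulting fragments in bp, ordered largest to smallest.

77, 45 bp

The Gme96II site (TAATTA) starts at position 44.
Gme96II cuts after base 2 of each site, so after position 45.
Linear molecule, 1 cut → 2 fragments:
  1–45 → 45 bp
  46–122 → 77 bp
Sorted largest to smallest: 77, 45 bp.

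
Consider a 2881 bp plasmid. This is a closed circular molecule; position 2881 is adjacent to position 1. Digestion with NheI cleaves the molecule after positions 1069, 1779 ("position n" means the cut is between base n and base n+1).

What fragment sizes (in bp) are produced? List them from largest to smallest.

Circular molecule, 2 cuts → 2 fragments:
  1779 − 1069 = 710 bp
  wrap: 2881 − 1779 + 1069 = 2171 bp
Sorted largest to smallest: 2171, 710 bp.

2171, 710 bp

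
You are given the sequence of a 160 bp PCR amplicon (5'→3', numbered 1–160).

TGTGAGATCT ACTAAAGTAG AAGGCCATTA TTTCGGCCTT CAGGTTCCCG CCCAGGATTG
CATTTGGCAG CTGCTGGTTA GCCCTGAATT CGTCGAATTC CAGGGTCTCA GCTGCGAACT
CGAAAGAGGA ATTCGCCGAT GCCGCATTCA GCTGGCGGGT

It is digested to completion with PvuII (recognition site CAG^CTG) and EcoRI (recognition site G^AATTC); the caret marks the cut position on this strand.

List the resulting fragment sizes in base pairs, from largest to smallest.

PvuII sites (CAGCTG) start at positions 68, 109, 149.
PvuII cuts after base 3 of each site, so after positions 70, 111, 151.
EcoRI sites (GAATTC) start at positions 86, 95, 129.
EcoRI cuts after the first base of each site, so after positions 86, 95, 129.
Combined cut positions: 70, 86, 95, 111, 129, 151.
Linear molecule, 6 cuts → 7 fragments:
  1–70 → 70 bp
  71–86 → 16 bp
  87–95 → 9 bp
  96–111 → 16 bp
  112–129 → 18 bp
  130–151 → 22 bp
  152–160 → 9 bp
Sorted largest to smallest: 70, 22, 18, 16, 16, 9, 9 bp.

70, 22, 18, 16, 16, 9, 9 bp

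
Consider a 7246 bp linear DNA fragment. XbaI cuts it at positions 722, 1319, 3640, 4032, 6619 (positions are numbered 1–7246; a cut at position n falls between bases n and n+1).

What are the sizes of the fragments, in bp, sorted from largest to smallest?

2587, 2321, 722, 627, 597, 392 bp

Linear molecule, 5 cuts → 6 fragments:
  722 − 0 = 722 bp
  1319 − 722 = 597 bp
  3640 − 1319 = 2321 bp
  4032 − 3640 = 392 bp
  6619 − 4032 = 2587 bp
  7246 − 6619 = 627 bp
Sorted largest to smallest: 2587, 2321, 722, 627, 597, 392 bp.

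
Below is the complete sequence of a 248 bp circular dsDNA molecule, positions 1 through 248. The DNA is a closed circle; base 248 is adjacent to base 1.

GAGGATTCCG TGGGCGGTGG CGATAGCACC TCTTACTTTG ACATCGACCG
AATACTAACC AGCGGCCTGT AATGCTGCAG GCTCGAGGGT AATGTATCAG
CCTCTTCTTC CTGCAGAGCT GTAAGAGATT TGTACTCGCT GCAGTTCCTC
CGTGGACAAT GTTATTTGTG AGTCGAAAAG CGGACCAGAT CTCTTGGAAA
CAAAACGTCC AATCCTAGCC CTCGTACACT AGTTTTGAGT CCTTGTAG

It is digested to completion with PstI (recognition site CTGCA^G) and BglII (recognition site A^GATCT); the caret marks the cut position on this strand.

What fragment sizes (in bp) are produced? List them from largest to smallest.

140, 44, 36, 28 bp

PstI sites (CTGCAG) start at positions 75, 111, 139.
PstI cuts after base 5 of each site (before the last base), so after positions 79, 115, 143.
The BglII site (AGATCT) starts at position 187.
BglII cuts after the first base of each site, so after position 187.
Combined cut positions: 79, 115, 143, 187.
Circular molecule, 4 cuts → 4 fragments:
  80–115 → 36 bp
  116–143 → 28 bp
  144–187 → 44 bp
  188–248 then 1–79 → 61 + 79 = 140 bp
Sorted largest to smallest: 140, 44, 36, 28 bp.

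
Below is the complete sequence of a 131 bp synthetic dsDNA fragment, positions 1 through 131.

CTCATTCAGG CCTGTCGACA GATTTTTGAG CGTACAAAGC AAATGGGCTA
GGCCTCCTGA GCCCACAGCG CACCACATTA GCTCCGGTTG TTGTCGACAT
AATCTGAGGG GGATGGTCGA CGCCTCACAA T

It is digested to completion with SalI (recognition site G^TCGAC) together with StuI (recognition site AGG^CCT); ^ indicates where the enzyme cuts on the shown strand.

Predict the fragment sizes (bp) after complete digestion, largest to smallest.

SalI sites (GTCGAC) start at positions 14, 93, 116.
SalI cuts after the first base of each site, so after positions 14, 93, 116.
StuI sites (AGGCCT) start at positions 8, 50.
StuI cuts after base 3 of each site, so after positions 10, 52.
Combined cut positions: 10, 14, 52, 93, 116.
Linear molecule, 5 cuts → 6 fragments:
  1–10 → 10 bp
  11–14 → 4 bp
  15–52 → 38 bp
  53–93 → 41 bp
  94–116 → 23 bp
  117–131 → 15 bp
Sorted largest to smallest: 41, 38, 23, 15, 10, 4 bp.

41, 38, 23, 15, 10, 4 bp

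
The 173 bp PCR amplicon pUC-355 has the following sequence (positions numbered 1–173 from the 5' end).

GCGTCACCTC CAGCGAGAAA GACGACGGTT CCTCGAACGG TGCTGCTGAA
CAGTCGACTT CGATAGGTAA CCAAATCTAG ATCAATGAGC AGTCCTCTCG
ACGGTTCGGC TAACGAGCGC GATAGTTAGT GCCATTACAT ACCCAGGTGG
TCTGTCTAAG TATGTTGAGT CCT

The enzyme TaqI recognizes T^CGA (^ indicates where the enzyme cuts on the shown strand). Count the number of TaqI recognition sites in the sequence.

4

TCGA occurs starting at positions 33, 54, 60, 98.
TaqI cuts at 4 sites.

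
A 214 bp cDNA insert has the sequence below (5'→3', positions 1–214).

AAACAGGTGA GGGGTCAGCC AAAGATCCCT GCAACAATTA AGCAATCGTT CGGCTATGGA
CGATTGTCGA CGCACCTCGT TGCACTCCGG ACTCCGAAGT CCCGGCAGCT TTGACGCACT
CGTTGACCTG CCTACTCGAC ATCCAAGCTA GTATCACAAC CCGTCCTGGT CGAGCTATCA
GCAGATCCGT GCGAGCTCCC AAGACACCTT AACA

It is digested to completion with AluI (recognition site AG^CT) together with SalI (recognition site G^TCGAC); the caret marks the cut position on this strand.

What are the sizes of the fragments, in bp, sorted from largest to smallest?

66, 42, 39, 27, 21, 19 bp

AluI sites (AGCT) start at positions 107, 146, 173, 194.
AluI cuts after base 2 of each site, so after positions 108, 147, 174, 195.
The SalI site (GTCGAC) starts at position 66.
SalI cuts after the first base of each site, so after position 66.
Combined cut positions: 66, 108, 147, 174, 195.
Linear molecule, 5 cuts → 6 fragments:
  1–66 → 66 bp
  67–108 → 42 bp
  109–147 → 39 bp
  148–174 → 27 bp
  175–195 → 21 bp
  196–214 → 19 bp
Sorted largest to smallest: 66, 42, 39, 27, 21, 19 bp.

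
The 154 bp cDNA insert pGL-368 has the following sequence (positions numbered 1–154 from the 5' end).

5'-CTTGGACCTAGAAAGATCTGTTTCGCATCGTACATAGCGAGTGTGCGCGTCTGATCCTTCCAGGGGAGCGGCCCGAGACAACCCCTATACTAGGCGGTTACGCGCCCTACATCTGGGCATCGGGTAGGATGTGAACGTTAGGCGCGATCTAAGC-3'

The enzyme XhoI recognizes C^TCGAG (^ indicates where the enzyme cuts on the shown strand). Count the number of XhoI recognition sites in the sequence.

No occurrence of CTCGAG is present in the sequence.
XhoI does not cut: 0 sites.

0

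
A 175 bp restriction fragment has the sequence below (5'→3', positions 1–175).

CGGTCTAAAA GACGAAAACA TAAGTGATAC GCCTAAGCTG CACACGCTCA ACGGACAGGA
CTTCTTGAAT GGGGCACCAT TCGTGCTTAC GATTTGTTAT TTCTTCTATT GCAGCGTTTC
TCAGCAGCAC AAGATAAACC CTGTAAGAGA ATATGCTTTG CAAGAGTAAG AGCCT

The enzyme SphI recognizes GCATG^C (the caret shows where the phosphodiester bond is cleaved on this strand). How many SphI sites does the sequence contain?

0

No occurrence of GCATGC is present in the sequence.
SphI does not cut: 0 sites.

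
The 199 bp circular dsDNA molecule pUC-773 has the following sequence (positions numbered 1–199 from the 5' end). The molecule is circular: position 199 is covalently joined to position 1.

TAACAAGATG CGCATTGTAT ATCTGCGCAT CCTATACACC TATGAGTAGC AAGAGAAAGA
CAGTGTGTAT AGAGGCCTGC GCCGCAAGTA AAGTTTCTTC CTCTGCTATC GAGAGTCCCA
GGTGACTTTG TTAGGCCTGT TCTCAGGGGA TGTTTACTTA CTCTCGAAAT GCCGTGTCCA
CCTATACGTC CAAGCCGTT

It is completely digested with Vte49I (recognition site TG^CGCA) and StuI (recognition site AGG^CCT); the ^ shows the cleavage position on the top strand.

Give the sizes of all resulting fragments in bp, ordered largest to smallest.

Vte49I sites (TGCGCA) start at positions 9, 24.
Vte49I cuts after base 2 of each site, so after positions 10, 25.
StuI sites (AGGCCT) start at positions 73, 133.
StuI cuts after base 3 of each site, so after positions 75, 135.
Combined cut positions: 10, 25, 75, 135.
Circular molecule, 4 cuts → 4 fragments:
  11–25 → 15 bp
  26–75 → 50 bp
  76–135 → 60 bp
  136–199 then 1–10 → 64 + 10 = 74 bp
Sorted largest to smallest: 74, 60, 50, 15 bp.

74, 60, 50, 15 bp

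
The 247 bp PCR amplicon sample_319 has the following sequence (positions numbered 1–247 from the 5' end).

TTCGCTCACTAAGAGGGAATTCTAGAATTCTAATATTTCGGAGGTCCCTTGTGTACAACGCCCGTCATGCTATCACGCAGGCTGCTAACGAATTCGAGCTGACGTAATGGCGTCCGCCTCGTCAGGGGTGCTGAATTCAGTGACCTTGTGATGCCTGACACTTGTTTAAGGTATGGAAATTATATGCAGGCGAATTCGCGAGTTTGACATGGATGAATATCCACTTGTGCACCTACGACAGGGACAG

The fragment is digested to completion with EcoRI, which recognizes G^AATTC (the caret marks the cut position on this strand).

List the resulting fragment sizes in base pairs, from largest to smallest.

65, 59, 55, 43, 17, 8 bp

EcoRI sites (GAATTC) start at positions 17, 25, 90, 133, 192.
EcoRI cuts after the first base of each site, so after positions 17, 25, 90, 133, 192.
Linear molecule, 5 cuts → 6 fragments:
  1–17 → 17 bp
  18–25 → 8 bp
  26–90 → 65 bp
  91–133 → 43 bp
  134–192 → 59 bp
  193–247 → 55 bp
Sorted largest to smallest: 65, 59, 55, 43, 17, 8 bp.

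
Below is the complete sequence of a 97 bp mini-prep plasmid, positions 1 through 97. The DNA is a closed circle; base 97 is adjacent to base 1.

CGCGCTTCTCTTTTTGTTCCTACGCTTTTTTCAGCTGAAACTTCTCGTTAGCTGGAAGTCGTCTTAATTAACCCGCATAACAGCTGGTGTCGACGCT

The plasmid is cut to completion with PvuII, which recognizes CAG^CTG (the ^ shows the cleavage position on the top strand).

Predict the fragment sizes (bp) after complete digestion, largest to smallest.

49, 48 bp

PvuII sites (CAGCTG) start at positions 32, 81.
PvuII cuts after base 3 of each site, so after positions 34, 83.
Circular molecule, 2 cuts → 2 fragments:
  35–83 → 49 bp
  84–97 then 1–34 → 14 + 34 = 48 bp
Sorted largest to smallest: 49, 48 bp.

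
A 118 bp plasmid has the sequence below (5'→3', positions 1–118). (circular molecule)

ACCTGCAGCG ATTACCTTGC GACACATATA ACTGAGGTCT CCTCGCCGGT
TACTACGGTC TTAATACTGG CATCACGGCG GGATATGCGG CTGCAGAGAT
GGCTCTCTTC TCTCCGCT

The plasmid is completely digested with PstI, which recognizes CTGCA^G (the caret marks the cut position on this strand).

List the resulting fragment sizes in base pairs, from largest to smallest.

88, 30 bp

PstI sites (CTGCAG) start at positions 3, 91.
PstI cuts after base 5 of each site (before the last base), so after positions 7, 95.
Circular molecule, 2 cuts → 2 fragments:
  8–95 → 88 bp
  96–118 then 1–7 → 23 + 7 = 30 bp
Sorted largest to smallest: 88, 30 bp.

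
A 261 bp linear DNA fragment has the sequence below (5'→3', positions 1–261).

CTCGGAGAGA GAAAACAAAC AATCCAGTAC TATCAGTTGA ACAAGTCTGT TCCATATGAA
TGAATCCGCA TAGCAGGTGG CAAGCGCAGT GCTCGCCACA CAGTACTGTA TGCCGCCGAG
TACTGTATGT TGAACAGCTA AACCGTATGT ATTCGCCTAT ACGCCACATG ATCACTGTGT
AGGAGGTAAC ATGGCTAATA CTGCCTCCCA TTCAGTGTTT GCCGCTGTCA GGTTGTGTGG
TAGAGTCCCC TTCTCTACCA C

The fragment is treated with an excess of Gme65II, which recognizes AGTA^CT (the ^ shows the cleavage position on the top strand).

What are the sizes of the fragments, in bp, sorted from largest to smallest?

Gme65II sites (AGTACT) start at positions 26, 102, 119.
Gme65II cuts after base 4 of each site, so after positions 29, 105, 122.
Linear molecule, 3 cuts → 4 fragments:
  1–29 → 29 bp
  30–105 → 76 bp
  106–122 → 17 bp
  123–261 → 139 bp
Sorted largest to smallest: 139, 76, 29, 17 bp.

139, 76, 29, 17 bp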